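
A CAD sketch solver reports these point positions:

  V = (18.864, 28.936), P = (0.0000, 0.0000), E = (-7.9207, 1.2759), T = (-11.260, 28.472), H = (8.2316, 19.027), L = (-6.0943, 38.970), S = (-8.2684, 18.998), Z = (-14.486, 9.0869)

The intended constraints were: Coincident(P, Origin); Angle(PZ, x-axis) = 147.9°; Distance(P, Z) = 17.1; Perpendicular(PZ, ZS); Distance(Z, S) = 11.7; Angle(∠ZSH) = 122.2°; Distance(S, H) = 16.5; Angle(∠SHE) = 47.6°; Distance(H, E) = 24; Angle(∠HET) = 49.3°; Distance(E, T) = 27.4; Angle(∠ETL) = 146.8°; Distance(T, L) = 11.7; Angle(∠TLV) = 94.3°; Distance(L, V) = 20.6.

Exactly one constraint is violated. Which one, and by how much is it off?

Distance(L, V) = 20.6 — off by 6.30.

P = (0.00, 0.00) ✓; PZ at 147.9° ✓; |PZ| = 17.10 ✓; ∠(PZ, ZS) = 90.00° ✓; |ZS| = 11.70 ✓; ∠ZSH = 122.2° ✓; |SH| = 16.50 ✓; ∠SHE = 47.60° ✓; |HE| = 24.00 ✓; ∠HET = 49.30° ✓; |ET| = 27.40 ✓; ∠ETL = 146.8° ✓; |TL| = 11.70 ✓; ∠TLV = 94.30° ✓; |LV| = 26.90 ✗.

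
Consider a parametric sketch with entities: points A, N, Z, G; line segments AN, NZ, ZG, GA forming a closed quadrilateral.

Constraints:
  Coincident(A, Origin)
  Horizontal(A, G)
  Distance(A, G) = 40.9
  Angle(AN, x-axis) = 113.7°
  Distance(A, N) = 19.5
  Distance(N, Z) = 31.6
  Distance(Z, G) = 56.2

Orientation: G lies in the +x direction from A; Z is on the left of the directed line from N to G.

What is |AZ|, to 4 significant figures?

46.01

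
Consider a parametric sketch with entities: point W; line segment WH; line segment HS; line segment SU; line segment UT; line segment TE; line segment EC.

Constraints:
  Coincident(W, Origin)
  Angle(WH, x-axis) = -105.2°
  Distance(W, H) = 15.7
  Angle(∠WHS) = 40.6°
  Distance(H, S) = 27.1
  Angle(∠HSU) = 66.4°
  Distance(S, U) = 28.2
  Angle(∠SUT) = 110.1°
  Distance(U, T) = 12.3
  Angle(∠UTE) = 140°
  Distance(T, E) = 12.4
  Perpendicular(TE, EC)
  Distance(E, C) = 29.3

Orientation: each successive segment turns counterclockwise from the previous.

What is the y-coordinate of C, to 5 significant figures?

-10.770

W is at the origin; WH runs at -105.2° with length 15.7, so H = (-4.1164, -15.151). ∠WHS = 40.6° gives HS at 34.200° from the x-axis; with |HS| = 27.1, S = (18.298, 0.081701). ∠HSU = 66.4° gives SU at 147.80° from the x-axis; with |SU| = 28.2, U = (-5.5651, 15.109). ∠SUT = 110.1° gives UT at -142.30° from the x-axis; with |UT| = 12.3, T = (-15.297, 7.5870). ∠UTE = 140.0° gives TE at -102.30° from the x-axis; with |TE| = 12.4, E = (-17.939, -4.5283). TE is perpendicular to EC, so EC runs at -12.300°; with |EC| = 29.3, C = (10.689, -10.770). So C.y = -10.770.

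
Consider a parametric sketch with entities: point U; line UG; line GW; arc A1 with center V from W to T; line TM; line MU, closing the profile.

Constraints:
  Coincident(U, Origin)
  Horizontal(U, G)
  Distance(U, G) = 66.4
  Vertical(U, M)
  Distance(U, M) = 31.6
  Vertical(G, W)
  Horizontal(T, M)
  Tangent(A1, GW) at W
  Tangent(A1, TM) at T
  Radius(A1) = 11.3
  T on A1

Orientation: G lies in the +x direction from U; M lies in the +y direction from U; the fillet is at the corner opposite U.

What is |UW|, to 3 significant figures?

69.4

U is at the origin; U and G share the same y with |UG| = 66.4 and G on the +x side, so G = (66.4, 0.00). U and M share the same x with |UM| = 31.6 and M on the +y side, so M = (0.00, 31.6). The virtual corner opposite U is at (66.4, 31.6). The tangent condition forces VW to be normal to GW and A1 meets TM tangentially, so VT is at right angles to TM, with radius 11.3, so the center V sits 11.3 in from both sides at V = (55.1, 20.3). That places the tangent points at W = (66.4, 20.3) on GW and T = (55.1, 31.6) on TM. Then |UW| = |W − U| = 69.4.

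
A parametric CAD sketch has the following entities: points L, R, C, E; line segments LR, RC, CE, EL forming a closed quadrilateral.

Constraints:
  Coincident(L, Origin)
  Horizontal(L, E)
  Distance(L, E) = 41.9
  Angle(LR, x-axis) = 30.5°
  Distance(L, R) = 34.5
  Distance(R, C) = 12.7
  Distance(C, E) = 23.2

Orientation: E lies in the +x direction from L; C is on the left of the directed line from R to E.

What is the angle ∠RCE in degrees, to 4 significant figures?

65.46°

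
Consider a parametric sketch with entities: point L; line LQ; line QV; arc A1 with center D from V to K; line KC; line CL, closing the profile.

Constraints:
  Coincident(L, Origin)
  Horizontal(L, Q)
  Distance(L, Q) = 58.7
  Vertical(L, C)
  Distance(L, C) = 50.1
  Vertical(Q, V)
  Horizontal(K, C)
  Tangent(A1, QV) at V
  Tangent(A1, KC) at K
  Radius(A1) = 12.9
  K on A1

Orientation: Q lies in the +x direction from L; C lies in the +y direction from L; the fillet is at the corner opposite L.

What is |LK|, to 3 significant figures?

67.9

L is at the origin; L and Q share the same y with |LQ| = 58.7 and Q on the +x side, so Q = (58.7, 0.00). LC is vertical with |LC| = 50.1 and C on the +y side, so C = (0.00, 50.1). The virtual corner opposite L is at (58.7, 50.1). Tangency of A1 to QV means the radius DV is perpendicular to QV and A1 meets KC tangentially, so DK is at right angles to KC, with radius 12.9, so the center D sits 12.9 in from both sides at D = (45.8, 37.2). That places the tangent points at V = (58.7, 37.2) on QV and K = (45.8, 50.1) on KC. Then |LK| = |K − L| = 67.9.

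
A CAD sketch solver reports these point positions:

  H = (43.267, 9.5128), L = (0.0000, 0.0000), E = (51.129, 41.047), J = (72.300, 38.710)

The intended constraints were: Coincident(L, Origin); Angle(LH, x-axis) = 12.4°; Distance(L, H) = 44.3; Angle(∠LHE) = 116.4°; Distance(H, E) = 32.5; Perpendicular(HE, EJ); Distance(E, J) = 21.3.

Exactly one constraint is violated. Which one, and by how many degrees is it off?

Perpendicular(HE, EJ) — off by 7.70°.

L = (0.00, 0.00) ✓; LH at 12.40° ✓; |LH| = 44.30 ✓; ∠LHE = 116.4° ✓; |HE| = 32.50 ✓; ∠(HE, EJ) = 82.30° ✗; |EJ| = 21.30 ✓.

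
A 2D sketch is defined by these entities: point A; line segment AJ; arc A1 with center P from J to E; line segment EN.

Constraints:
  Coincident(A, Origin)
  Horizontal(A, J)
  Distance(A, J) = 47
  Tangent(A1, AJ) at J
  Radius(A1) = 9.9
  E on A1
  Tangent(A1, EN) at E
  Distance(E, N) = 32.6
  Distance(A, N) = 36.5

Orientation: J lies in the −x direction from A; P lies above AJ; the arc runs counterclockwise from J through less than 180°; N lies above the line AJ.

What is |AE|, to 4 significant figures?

39.18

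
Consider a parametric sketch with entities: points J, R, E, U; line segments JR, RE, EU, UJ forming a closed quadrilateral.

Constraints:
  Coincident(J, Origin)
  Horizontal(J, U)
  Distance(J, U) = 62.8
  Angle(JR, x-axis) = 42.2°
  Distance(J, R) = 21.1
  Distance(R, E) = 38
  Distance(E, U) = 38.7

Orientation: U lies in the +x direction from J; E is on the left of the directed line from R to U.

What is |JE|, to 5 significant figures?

58.959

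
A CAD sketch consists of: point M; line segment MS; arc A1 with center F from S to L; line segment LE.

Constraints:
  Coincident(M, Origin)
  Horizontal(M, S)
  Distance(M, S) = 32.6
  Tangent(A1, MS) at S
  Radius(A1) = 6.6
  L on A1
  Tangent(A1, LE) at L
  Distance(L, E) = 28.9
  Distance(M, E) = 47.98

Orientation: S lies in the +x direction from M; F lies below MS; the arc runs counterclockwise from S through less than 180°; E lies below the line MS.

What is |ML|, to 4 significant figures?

27.26

M is at the origin; MS is horizontal with |MS| = 32.6 and S on the +x side, so S = (32.60, 0.000). Tangency of A1 to MS means the radius FS is perpendicular to MS, so F = S + (0, -6.6) = (32.60, -6.600). Since FL ⟂ LE (tangency), |FE| = √(6.6² + 28.9²) = 29.64 regardless of where L sits on A1. So E lies on both circle(M, 47.98) and circle(F, 29.64); the below-MS intersection is E = (31.46, -36.22). L is the foot of the tangent from E: L = (26.11, -7.822).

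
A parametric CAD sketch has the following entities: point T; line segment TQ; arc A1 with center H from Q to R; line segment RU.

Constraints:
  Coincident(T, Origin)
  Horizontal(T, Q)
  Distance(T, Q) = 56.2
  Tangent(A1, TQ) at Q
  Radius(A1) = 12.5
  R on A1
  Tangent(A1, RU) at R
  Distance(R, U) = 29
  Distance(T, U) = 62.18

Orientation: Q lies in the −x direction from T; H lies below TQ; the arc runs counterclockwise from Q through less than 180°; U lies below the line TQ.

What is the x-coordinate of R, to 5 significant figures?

-65.357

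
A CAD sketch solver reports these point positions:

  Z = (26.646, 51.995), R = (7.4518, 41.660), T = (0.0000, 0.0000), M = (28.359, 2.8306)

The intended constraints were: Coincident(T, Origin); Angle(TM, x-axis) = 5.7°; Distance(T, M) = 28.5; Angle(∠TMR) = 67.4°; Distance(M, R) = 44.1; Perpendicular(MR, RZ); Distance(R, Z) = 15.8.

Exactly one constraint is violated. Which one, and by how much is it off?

Distance(R, Z) = 15.8 — off by 6.00.

T = (0.00, 0.00) ✓; TM at 5.700° ✓; |TM| = 28.50 ✓; ∠TMR = 67.40° ✓; |MR| = 44.10 ✓; ∠(MR, RZ) = 90.00° ✓; |RZ| = 21.80 ✗.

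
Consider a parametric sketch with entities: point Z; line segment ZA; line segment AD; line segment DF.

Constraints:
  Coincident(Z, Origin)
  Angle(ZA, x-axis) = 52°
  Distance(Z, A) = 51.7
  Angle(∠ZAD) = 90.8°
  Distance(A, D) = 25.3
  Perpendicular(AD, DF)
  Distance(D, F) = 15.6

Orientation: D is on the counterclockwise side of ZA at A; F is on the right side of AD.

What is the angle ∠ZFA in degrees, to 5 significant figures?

37.201°

∠ZAD = 90.8°, so AD runs at 52.0° + (180° − 90.8°) = 141.20° from the x-axis; with |AD| = 25.3, D = A + 25.3·(cos 141.20°, sin 141.20°) = (12.112, 56.593). AD is perpendicular to DF; with |DF| = 15.6 on the right of AD, F = D + 15.6·(0.62660, 0.77934) = (21.887, 68.751). Then cos ∠ZFA = FZ·FA / (|FZ||FA|), giving 37.201°.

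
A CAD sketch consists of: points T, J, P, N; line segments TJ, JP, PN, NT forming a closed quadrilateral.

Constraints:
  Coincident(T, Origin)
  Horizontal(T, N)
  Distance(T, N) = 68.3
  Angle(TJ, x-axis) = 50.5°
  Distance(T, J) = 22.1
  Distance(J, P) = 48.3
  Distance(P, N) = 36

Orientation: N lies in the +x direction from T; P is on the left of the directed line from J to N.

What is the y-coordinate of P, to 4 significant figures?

34.77

Checks: |JP| = 48.30 ✓; |PN| = 36.00 ✓.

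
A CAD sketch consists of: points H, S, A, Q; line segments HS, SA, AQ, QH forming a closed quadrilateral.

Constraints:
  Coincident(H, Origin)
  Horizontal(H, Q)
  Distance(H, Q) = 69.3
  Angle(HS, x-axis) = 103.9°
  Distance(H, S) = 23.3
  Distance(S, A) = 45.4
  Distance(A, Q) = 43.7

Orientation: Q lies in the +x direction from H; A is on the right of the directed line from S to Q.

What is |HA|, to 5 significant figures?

28.219

H is at the origin; HQ is horizontal with |HQ| = 69.3 and Q in +x, so Q = (69.3, 0). HS runs at 103.9° with |HS| = 23.3, so S = (-5.5973, 22.618). A is determined by |SA| = 45.4 and |AQ| = 43.7 together: it lies at the intersection of circle(S, 45.4) and circle(Q, 43.7). With |SQ| = 78.238, the foot of the radical line on SQ is 40.087 from S and the perpendicular offset is √(45.4² − 40.087²) = 21.312. Taking the right-of-SQ solution: A = (26.617, -9.3729).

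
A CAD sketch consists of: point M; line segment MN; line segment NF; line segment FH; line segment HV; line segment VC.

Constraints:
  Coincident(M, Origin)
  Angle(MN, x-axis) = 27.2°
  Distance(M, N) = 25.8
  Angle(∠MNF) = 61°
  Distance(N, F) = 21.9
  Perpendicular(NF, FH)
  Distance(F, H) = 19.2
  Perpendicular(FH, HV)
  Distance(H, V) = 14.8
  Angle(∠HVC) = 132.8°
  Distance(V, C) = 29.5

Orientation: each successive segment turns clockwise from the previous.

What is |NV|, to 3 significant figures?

20.5

NF is perpendicular to FH, so FH runs at 178°; with |FH| = 19.2, H = (3.07, -9.49). FH is perpendicular to HV, so HV runs at 88.2°; with |HV| = 14.8, V = (3.53, 5.30). Then |NV| = |V − N| = 20.5.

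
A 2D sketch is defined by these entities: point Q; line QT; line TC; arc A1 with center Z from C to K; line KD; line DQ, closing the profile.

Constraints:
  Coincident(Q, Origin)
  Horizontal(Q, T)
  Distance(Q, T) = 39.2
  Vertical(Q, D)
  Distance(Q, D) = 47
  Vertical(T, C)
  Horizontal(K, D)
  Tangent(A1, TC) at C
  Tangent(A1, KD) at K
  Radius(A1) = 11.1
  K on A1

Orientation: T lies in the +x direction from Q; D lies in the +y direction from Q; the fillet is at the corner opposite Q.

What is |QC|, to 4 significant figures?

53.15

The virtual corner opposite Q is at (39.20, 47.00). A1 meets TC tangentially, so ZC is at right angles to TC and since A1 is tangent to KD there, ZK ⟂ KD, with radius 11.1, so the center Z sits 11.1 in from both sides at Z = (28.10, 35.90). That places the tangent points at C = (39.20, 35.90) on TC and K = (28.10, 47.00) on KD. Then |QC| = |C − Q| = 53.15.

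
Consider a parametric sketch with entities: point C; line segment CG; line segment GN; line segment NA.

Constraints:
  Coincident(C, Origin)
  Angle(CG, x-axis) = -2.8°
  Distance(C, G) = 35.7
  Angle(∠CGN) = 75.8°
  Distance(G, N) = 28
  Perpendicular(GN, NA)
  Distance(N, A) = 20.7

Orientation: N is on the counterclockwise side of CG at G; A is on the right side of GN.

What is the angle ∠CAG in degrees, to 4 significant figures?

34.34°

C is at the origin; CG runs at -2.8° with length 35.7, so G = 35.7·(cos -2.8°, sin -2.8°) = (35.66, -1.744). ∠CGN = 75.8°, so GN runs at -2.8° + (180° − 75.8°) = 101.4° from the x-axis; with |GN| = 28.0, N = G + 28.0·(cos 101.4°, sin 101.4°) = (30.12, 25.70). GN ⟂ NA; with |NA| = 20.7 on the right of GN, A = N + 20.7·(0.9803, 0.1977) = (50.41, 29.80). Then cos ∠CAG = AC·AG / (|AC||AG|), giving 34.34°.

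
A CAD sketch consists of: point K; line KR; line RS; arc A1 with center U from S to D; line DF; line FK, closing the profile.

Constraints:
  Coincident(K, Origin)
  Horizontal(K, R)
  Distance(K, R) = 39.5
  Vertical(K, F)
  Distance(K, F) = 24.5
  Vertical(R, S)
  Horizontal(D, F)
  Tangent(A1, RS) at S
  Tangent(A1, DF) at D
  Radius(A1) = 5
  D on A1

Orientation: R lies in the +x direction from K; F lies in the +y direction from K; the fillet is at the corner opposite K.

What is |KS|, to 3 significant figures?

44.1

K is at the origin; KR is horizontal with |KR| = 39.5 and R on the +x side, so R = (39.5, 0.00). K and F share the same x with |KF| = 24.5 and F on the +y side, so F = (0.00, 24.5). The virtual corner opposite K is at (39.5, 24.5). The tangent condition forces US to be normal to RS and the tangent condition forces UD to be normal to DF, with radius 5.0, so the center U sits 5.0 in from both sides at U = (34.5, 19.5). That places the tangent points at S = (39.5, 19.5) on RS and D = (34.5, 24.5) on DF. Then |KS| = |S − K| = 44.1.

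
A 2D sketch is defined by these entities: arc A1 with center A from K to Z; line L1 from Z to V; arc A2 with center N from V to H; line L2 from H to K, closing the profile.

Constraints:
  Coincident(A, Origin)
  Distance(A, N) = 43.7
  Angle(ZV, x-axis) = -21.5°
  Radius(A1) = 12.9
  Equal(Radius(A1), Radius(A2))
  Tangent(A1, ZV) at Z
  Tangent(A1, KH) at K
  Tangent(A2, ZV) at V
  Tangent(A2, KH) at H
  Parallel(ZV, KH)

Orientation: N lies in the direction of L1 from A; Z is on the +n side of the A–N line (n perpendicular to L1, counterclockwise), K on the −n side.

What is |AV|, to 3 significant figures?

45.6

The slot axis is L1's direction at -21.5°, so u = (cos -21.5°, sin -21.5°) = (0.930, -0.367) and n = (−sin -21.5°, cos -21.5°) = (0.367, 0.930). A is at the origin and N lies 43.7 along u from A, so N = 43.7·u = (40.7, -16.0). Tangency of A1 to both parallel lines with radius 12.9 puts Z and K at A ± 12.9·n: Z = (4.73, 12.0), K = (-4.73, -12.0). Equal radii place V and H the same way about N: V = N + 12.9·n = (45.4, -4.01), H = N − 12.9·n = (35.9, -28.0). Then |AV| = |V − A| = 45.6.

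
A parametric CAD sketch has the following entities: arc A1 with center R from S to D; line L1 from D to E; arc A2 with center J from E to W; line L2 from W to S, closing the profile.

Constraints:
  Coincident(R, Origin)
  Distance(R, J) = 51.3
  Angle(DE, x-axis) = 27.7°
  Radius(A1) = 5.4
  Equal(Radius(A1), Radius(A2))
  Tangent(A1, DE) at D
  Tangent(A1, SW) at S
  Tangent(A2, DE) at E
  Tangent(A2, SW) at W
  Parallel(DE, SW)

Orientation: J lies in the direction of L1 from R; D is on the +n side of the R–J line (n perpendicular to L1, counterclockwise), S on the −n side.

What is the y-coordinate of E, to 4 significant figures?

28.63

Tangency of A1 to both parallel lines with radius 5.4 puts D and S at R ± 5.4·n: D = (-2.510, 4.781), S = (2.510, -4.781). Equal radii place E and W the same way about J: E = J + 5.4·n = (42.91, 28.63), W = J − 5.4·n = (47.93, 19.07). So E.y = 28.63.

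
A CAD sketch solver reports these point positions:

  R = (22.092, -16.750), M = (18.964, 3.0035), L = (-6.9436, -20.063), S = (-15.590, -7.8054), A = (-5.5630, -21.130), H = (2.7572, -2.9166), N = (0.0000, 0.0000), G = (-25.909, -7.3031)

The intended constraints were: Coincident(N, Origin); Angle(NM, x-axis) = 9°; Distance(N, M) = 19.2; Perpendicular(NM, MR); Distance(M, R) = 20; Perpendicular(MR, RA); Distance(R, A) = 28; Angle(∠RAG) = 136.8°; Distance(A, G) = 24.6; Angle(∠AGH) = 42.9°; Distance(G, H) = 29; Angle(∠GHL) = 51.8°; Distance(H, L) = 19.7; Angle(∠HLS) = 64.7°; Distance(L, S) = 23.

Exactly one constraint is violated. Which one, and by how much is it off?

Distance(L, S) = 23 — off by 8.00.

N = (0.00, 0.00) ✓; NM at 9.000° ✓; |NM| = 19.20 ✓; ∠(NM, MR) = 90.00° ✓; |MR| = 20.00 ✓; ∠(MR, RA) = 90.00° ✓; |RA| = 28.00 ✓; ∠RAG = 136.8° ✓; |AG| = 24.60 ✓; ∠AGH = 42.90° ✓; |GH| = 29.00 ✓; ∠GHL = 51.80° ✓; |HL| = 19.70 ✓; ∠HLS = 64.70° ✓; |LS| = 15.00 ✗.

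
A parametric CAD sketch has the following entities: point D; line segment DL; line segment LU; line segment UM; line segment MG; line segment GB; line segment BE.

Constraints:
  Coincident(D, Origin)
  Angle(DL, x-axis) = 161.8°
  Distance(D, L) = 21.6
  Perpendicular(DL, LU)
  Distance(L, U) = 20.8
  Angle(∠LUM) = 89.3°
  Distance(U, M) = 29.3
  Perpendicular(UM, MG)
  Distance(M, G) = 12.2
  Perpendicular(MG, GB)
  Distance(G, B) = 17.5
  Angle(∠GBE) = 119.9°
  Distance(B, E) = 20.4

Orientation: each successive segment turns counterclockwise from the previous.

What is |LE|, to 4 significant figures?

26.32

D is at the origin; DL runs at 161.8° with length 21.6, so L = (-20.52, 6.746). DL is perpendicular to LU, so LU runs at -108.2°; with |LU| = 20.8, U = (-27.02, -13.01). ∠LUM = 89.3° gives UM at -17.50° from the x-axis; with |UM| = 29.3, M = (0.9279, -21.82). UM ⟂ MG, so MG runs at 72.50°; with |MG| = 12.2, G = (4.597, -10.19). The perpendicularity gives GB at right angles to MG, so GB runs at 162.5°; with |GB| = 17.5, B = (-12.09, -4.926). ∠GBE = 119.9° gives BE at -137.4° from the x-axis; with |BE| = 20.4, E = (-27.11, -18.73). Then |LE| = |E − L| = 26.32.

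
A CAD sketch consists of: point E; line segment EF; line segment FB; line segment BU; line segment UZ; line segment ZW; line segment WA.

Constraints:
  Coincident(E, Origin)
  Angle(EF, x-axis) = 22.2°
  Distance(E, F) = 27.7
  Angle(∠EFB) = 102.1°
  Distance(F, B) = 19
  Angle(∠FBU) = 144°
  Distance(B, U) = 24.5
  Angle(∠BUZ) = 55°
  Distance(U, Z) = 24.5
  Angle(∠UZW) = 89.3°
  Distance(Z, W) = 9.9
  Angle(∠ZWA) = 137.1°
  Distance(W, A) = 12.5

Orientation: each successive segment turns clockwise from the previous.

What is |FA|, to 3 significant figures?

17.8

∠UZW = 89.3° gives ZW at 52.6° from the x-axis; with |ZW| = 9.9, W = (22.0, -7.21). ∠ZWA = 137.1° gives WA at 9.70° from the x-axis; with |WA| = 12.5, A = (34.3, -5.11). Then |FA| = |A − F| = 17.8.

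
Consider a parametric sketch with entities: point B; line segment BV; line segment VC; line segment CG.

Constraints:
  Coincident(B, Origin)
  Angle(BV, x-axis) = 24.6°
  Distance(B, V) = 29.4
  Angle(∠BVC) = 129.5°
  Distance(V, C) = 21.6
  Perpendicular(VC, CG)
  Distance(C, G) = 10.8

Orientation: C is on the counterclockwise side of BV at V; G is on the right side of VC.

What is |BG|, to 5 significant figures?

52.397

∠BVC = 129.5°, so VC runs at 24.6° + (180° − 129.5°) = 75.100° from the x-axis; with |VC| = 21.6, C = V + 21.6·(cos 75.100°, sin 75.100°) = (32.286, 33.112). VC ⟂ CG; with |CG| = 10.8 on the right of VC, G = C + 10.8·(0.96638, -0.25713) = (42.722, 30.335). Then |BG| = |G − B| = 52.397.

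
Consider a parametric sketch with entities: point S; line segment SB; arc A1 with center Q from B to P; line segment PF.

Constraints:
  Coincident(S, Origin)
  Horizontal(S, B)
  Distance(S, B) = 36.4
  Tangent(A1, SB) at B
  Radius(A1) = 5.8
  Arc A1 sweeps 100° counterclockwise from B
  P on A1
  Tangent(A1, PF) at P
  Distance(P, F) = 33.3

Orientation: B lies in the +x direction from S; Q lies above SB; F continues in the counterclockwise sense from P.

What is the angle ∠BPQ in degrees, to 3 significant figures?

40.0°

S is at the origin; S and B share the same y with |SB| = 36.4 and B on the +x side, so B = (36.4, 0.00). The tangent condition forces QB to be normal to SB, so Q = B + (0, 5.8) = (36.4, 5.80). On A1, B sits at bearing -90° from Q; a 100° counterclockwise sweep puts P at bearing 10°, so P = Q + 5.8·(cos 10°, sin 10°) = (42.1, 6.81). Then cos ∠BPQ = PB·PQ / (|PB||PQ|), giving 40.0°.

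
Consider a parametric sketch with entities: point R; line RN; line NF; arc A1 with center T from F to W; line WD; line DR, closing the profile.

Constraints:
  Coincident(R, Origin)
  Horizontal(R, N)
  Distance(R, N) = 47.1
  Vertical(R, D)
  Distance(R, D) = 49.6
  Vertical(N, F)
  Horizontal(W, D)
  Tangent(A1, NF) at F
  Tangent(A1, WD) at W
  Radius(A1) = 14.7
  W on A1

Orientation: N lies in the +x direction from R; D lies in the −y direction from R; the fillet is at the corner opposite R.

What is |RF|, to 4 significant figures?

58.62

R is at the origin; R and N share the same y with |RN| = 47.1 and N on the +x side, so N = (47.10, 0.000). R and D share the same x with |RD| = 49.6 and D on the −y side, so D = (0.000, -49.60). The virtual corner opposite R is at (47.10, -49.60). Since A1 is tangent to NF there, TF ⟂ NF and since A1 is tangent to WD there, TW ⟂ WD, with radius 14.7, so the center T sits 14.7 in from both sides at T = (32.40, -34.90). That places the tangent points at F = (47.10, -34.90) on NF and W = (32.40, -49.60) on WD. Then |RF| = |F − R| = 58.62.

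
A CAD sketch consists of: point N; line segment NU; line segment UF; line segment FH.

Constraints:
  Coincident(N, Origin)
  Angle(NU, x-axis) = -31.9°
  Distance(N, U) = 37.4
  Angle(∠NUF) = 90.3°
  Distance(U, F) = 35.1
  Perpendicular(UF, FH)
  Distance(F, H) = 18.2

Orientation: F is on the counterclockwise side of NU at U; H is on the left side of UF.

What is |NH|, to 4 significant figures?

40.18

N is at the origin; NU runs at -31.9° with length 37.4, so U = 37.4·(cos -31.9°, sin -31.9°) = (31.75, -19.76). ∠NUF = 90.3°, so UF runs at -31.9° + (180° − 90.3°) = 57.80° from the x-axis; with |UF| = 35.1, F = U + 35.1·(cos 57.80°, sin 57.80°) = (50.46, 9.938). UF is perpendicular to FH; with |FH| = 18.2 on the left of UF, H = F + 18.2·(-0.8462, 0.5329) = (35.05, 19.64). Then |NH| = |H − N| = 40.18.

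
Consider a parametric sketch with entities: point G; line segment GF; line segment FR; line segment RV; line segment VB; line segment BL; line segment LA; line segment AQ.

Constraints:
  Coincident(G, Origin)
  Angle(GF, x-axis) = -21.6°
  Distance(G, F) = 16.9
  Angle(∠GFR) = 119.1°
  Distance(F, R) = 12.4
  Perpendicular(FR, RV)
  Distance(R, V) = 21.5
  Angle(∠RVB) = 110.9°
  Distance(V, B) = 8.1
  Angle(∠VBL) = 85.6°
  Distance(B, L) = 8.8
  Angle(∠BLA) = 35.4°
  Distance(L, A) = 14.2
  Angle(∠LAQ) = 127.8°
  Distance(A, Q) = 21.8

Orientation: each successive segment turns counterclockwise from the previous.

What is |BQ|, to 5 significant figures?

23.723

G is at the origin; GF runs at -21.6° with length 16.9, so F = (15.713, -6.2213). ∠GFR = 119.1° gives FR at 39.300° from the x-axis; with |FR| = 12.4, R = (25.309, 1.6326). FR ⟂ RV, so RV runs at 129.30°; with |RV| = 21.5, V = (11.691, 18.270). ∠RVB = 110.9° gives VB at -161.60° from the x-axis; with |VB| = 8.1, B = (4.0053, 15.713). ∠VBL = 85.6° gives BL at -67.200° from the x-axis; with |BL| = 8.8, L = (7.4154, 7.6010). ∠BLA = 35.4° gives LA at 77.400° from the x-axis; with |LA| = 14.2, A = (10.513, 21.459). ∠LAQ = 127.8° gives AQ at 129.60° from the x-axis; with |AQ| = 21.8, Q = (-3.3828, 38.256). Then |BQ| = |Q − B| = 23.723.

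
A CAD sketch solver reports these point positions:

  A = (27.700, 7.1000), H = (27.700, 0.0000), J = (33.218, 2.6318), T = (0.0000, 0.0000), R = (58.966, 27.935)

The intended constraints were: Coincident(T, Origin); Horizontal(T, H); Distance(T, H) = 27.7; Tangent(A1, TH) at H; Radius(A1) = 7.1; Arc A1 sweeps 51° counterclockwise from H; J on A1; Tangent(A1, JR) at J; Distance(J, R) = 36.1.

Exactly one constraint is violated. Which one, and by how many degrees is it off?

Tangent(A1, JR) at J — off by 6.50°.

T = (0.00, 0.00) ✓; T.y = 0.00, H.y = 0.00 ✓; |TH| = 27.70 ✓; ∠(AH, HT) = 90.00° ✓; |AH| = 7.100 ✓; bearing(A→J) − bearing(A→H) = 51.00° ✓; |AJ| = 7.100 ✓; ∠(AJ, JR) = 96.50° ✗; |JR| = 36.10 ✓.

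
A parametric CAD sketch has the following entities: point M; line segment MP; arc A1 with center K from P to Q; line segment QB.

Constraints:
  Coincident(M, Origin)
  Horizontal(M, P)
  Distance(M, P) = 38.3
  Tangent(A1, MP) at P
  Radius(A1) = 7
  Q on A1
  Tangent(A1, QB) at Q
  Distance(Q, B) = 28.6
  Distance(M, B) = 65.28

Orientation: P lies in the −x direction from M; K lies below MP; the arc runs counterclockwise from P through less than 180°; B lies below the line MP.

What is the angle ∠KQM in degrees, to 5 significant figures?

35.304°

M is at the origin; M and P share the same y with |MP| = 38.3 and P on the −x side, so P = (-38.300, 0.0000). Tangency of A1 to MP means the radius KP is perpendicular to MP, so K = P + (0, -7) = (-38.300, -7.0000). Since KQ ⟂ QB (tangency), |KB| = √(7.0² + 28.6²) = 29.444 regardless of where Q sits on A1. So B lies on both circle(M, 65.28) and circle(K, 29.444); the below-MP intersection is B = (-58.998, -27.942). Q is the foot of the tangent from B: Q = (-44.306, -3.4041).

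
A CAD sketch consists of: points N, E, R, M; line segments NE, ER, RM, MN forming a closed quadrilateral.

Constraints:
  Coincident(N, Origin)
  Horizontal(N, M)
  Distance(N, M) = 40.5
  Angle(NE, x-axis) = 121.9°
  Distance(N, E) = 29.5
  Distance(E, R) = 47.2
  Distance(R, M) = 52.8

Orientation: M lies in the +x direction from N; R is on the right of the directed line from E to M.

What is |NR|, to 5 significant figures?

22.842

Checks: |ER| = 47.20 ✓; |RM| = 52.80 ✓.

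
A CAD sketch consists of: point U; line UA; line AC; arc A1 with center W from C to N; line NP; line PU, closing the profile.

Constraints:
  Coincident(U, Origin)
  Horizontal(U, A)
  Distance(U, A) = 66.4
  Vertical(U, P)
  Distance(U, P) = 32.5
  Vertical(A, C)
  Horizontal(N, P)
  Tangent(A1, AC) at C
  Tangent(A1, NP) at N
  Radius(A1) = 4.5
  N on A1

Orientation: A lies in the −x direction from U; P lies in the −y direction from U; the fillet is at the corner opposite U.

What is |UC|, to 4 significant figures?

72.06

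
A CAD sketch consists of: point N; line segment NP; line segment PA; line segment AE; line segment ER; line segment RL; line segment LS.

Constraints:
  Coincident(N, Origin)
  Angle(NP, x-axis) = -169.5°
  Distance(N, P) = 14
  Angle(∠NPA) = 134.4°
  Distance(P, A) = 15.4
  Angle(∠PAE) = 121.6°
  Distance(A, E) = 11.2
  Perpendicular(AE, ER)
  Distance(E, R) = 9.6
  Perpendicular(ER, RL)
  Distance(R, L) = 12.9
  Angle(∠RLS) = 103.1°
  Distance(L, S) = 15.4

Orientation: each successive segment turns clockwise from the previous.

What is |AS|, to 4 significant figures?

7.489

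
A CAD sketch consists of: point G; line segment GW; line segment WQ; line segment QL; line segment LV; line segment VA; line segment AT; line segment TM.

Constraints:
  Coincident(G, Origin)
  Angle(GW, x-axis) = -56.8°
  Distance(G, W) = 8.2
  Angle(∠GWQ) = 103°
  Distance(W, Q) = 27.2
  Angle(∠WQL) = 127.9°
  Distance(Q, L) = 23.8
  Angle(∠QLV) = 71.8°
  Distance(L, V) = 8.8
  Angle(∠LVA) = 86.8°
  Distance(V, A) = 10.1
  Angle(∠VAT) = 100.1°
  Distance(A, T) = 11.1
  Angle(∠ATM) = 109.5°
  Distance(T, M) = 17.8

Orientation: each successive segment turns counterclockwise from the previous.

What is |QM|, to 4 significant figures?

32.64

G is at the origin; GW runs at -56.8° with length 8.2, so W = (4.490, -6.861). ∠GWQ = 103.0° gives WQ at 20.20° from the x-axis; with |WQ| = 27.2, Q = (30.02, 2.531). ∠WQL = 127.9° gives QL at 72.30° from the x-axis; with |QL| = 23.8, L = (37.25, 25.20). ∠QLV = 71.8° gives LV at -179.5° from the x-axis; with |LV| = 8.8, V = (28.45, 25.13). ∠LVA = 86.8° gives VA at -86.30° from the x-axis; with |VA| = 10.1, A = (29.11, 15.05). ∠VAT = 100.1° gives AT at -6.400° from the x-axis; with |AT| = 11.1, T = (40.14, 13.81). ∠ATM = 109.5° gives TM at 64.10° from the x-axis; with |TM| = 17.8, M = (47.91, 29.82). Then |QM| = |M − Q| = 32.64.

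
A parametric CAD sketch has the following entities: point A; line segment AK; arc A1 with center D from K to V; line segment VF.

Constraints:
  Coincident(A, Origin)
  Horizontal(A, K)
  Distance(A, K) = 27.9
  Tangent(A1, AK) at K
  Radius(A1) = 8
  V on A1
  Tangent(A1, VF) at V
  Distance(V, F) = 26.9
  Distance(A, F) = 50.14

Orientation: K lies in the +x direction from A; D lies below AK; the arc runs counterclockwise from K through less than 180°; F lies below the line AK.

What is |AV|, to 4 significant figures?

24.58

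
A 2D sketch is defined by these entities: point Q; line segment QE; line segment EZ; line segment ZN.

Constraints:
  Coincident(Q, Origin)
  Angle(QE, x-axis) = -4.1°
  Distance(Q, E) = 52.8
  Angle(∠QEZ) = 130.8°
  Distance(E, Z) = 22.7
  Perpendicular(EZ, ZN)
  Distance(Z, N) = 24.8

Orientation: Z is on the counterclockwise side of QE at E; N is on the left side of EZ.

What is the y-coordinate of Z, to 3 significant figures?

12.3

Q is at the origin; QE runs at -4.1° with length 52.8, so E = 52.8·(cos -4.1°, sin -4.1°) = (52.7, -3.78). ∠QEZ = 130.8°, so EZ runs at -4.1° + (180° − 130.8°) = 45.1° from the x-axis; with |EZ| = 22.7, Z = E + 22.7·(cos 45.1°, sin 45.1°) = (68.7, 12.3). So Z.y = 12.3.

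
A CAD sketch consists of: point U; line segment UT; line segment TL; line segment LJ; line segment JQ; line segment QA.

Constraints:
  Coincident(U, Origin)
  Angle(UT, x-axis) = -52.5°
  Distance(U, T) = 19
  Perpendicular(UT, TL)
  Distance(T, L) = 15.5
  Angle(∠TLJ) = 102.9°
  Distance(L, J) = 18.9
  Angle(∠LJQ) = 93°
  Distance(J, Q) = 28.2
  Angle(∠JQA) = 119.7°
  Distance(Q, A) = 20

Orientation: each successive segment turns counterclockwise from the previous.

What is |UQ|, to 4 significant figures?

10.29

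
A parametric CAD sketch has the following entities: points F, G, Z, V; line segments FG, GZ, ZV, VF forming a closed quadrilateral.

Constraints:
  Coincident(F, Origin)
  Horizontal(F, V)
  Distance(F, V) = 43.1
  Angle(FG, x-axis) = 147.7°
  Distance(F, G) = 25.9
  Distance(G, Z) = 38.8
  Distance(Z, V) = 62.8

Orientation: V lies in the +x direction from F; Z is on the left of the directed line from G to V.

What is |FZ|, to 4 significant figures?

45.79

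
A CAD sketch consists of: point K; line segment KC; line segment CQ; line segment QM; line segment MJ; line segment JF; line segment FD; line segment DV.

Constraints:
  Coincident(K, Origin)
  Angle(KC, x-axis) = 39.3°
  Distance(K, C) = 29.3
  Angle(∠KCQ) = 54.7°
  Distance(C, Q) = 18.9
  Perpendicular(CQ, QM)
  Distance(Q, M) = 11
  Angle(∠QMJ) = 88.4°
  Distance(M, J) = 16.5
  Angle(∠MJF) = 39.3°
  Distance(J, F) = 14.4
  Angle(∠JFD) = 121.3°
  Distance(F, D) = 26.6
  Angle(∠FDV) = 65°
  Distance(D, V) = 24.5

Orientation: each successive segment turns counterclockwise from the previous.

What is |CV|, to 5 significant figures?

35.234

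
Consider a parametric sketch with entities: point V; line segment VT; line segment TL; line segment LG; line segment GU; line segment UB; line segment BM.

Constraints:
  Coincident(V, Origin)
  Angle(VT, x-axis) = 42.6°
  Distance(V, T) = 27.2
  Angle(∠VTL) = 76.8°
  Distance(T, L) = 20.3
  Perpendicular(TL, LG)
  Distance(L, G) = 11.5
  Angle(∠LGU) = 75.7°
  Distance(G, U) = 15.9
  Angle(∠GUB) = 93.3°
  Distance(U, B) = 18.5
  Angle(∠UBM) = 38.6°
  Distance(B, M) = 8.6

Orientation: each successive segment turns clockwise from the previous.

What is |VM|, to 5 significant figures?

30.092

V is at the origin; VT runs at 42.6° with length 27.2, so T = (20.022, 18.411). ∠VTL = 76.8° gives TL at -60.600° from the x-axis; with |TL| = 20.3, L = (29.987, 0.72539). TL ⟂ LG, so LG runs at -150.60°; with |LG| = 11.5, G = (19.968, -4.9200). ∠LGU = 75.7° gives GU at 105.10° from the x-axis; with |GU| = 15.9, U = (15.826, 10.431). ∠GUB = 93.3° gives UB at 18.400° from the x-axis; with |UB| = 18.5, B = (33.380, 16.271). ∠UBM = 38.6° gives BM at -123.00° from the x-axis; with |BM| = 8.6, M = (28.697, 9.0579). Then |VM| = |M − V| = 30.092.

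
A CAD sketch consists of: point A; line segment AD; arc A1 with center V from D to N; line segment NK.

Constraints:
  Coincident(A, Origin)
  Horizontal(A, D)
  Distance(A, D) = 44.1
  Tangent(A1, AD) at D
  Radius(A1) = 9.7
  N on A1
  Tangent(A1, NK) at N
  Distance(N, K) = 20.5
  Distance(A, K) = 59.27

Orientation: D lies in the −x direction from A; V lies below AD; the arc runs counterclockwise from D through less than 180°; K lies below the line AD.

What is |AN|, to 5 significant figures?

54.846

Checks: |VN| = 9.700 ✓; ∠(VN, NK) = 90.00° ✓; |NK| = 20.50 ✓; |AK| = 59.27 ✓.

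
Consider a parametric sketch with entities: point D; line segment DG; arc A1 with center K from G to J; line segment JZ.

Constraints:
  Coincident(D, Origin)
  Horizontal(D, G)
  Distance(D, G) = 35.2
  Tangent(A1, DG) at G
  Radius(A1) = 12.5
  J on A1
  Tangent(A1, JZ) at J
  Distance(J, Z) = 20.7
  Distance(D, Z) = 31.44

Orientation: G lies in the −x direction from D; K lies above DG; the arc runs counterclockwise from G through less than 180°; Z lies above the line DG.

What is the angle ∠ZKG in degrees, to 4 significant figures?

127.2°

D is at the origin; D and G share the same y with |DG| = 35.2 and G on the −x side, so G = (-35.20, 0.000). The tangent condition forces KG to be normal to DG, so K = G + (0, 12.5) = (-35.20, 12.50). Since KJ ⟂ JZ (tangency), |KZ| = √(12.5² + 20.7²) = 24.18 regardless of where J sits on A1. So Z lies on both circle(D, 31.44) and circle(K, 24.18); the above-DG intersection is Z = (-15.93, 27.11). J is the foot of the tangent from Z: J = (-23.59, 7.875).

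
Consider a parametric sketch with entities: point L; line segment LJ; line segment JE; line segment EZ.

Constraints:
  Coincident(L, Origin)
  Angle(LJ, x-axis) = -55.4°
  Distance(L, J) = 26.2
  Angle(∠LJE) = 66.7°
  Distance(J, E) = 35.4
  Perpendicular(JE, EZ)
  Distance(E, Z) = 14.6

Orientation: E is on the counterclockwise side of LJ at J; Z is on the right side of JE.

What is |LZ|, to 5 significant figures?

46.062

L is at the origin; LJ runs at -55.4° with length 26.2, so J = 26.2·(cos -55.4°, sin -55.4°) = (14.878, -21.566). ∠LJE = 66.7°, so JE runs at -55.4° + (180° − 66.7°) = 57.900° from the x-axis; with |JE| = 35.4, E = J + 35.4·(cos 57.900°, sin 57.900°) = (33.689, 8.4219). The perpendicularity gives EZ at right angles to JE; with |EZ| = 14.6 on the right of JE, Z = E + 14.6·(0.84712, -0.53140) = (46.057, 0.66352). Then |LZ| = |Z − L| = 46.062.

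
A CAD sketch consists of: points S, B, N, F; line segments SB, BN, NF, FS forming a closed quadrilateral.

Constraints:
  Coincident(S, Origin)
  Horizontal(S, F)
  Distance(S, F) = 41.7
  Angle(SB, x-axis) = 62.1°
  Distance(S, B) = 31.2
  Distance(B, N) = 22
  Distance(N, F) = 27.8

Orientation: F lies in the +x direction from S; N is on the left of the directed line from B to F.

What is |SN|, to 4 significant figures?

45.68

Checks: |BN| = 22.00 ✓; |NF| = 27.80 ✓.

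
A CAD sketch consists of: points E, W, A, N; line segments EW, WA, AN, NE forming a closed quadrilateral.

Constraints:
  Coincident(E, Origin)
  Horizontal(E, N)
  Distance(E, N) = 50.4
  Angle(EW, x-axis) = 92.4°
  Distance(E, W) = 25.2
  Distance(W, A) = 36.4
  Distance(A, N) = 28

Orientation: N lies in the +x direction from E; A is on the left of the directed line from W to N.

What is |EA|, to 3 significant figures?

42.5

Checks: EW at 92.40° ✓; |WA| = 36.40 ✓; |AN| = 28.00 ✓.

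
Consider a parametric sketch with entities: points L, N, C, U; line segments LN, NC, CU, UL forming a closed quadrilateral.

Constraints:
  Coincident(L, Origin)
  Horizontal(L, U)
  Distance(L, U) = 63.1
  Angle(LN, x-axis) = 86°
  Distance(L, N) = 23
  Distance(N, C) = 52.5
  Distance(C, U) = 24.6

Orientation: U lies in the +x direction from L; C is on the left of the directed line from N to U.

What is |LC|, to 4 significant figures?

58.75

L is at the origin; LU is horizontal with |LU| = 63.1 and U in +x, so U = (63.1, 0). LN runs at 86.0° with |LN| = 23.0, so N = (1.604, 22.94). C is determined by |NC| = 52.5 and |CU| = 24.6 together: it lies at the intersection of circle(N, 52.5) and circle(U, 24.6). With |NU| = 65.64, the foot of the radical line on NU is 49.20 from N and the perpendicular offset is √(52.5² − 49.20²) = 18.31. Taking the left-of-NU solution: C = (54.10, 22.90).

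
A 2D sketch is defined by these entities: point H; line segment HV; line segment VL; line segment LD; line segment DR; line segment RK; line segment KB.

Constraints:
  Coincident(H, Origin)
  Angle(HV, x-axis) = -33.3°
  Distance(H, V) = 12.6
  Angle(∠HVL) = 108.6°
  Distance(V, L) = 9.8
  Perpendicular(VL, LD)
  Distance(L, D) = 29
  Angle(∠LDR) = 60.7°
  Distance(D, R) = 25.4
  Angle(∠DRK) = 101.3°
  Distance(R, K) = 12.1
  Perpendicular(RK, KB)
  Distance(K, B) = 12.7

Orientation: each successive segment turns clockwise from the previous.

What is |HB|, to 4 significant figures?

8.048

H is at the origin; HV runs at -33.3° with length 12.6, so V = (10.53, -6.918). ∠HVL = 108.6° gives VL at -104.7° from the x-axis; with |VL| = 9.8, L = (8.044, -16.40). The perpendicularity gives LD at right angles to VL, so LD runs at 165.3°; with |LD| = 29.0, D = (-20.01, -9.038). ∠LDR = 60.7° gives DR at 46.00° from the x-axis; with |DR| = 25.4, R = (-2.362, 9.233). ∠DRK = 101.3° gives RK at -32.70° from the x-axis; with |RK| = 12.1, K = (7.820, 2.696). RK ⟂ KB, so KB runs at -122.7°; with |KB| = 12.7, B = (0.9591, -7.991). Then |HB| = |B − H| = 8.048.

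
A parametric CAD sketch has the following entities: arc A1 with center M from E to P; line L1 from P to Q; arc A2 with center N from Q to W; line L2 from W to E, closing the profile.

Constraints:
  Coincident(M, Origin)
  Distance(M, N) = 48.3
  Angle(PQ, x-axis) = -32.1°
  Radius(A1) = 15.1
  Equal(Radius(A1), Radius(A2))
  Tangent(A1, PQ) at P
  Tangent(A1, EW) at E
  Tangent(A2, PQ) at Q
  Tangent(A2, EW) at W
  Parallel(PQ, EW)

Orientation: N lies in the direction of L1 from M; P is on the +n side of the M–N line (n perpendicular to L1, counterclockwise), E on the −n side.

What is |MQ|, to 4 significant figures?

50.61

Tangency of A1 to both parallel lines with radius 15.1 puts P and E at M ± 15.1·n: P = (8.024, 12.79), E = (-8.024, -12.79). Equal radii place Q and W the same way about N: Q = N + 15.1·n = (48.94, -12.88), W = N − 15.1·n = (32.89, -38.46). Then |MQ| = |Q − M| = 50.61.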